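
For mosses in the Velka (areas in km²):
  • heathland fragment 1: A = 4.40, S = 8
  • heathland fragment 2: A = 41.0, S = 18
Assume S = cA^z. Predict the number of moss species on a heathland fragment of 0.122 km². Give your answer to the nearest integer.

2

z = ln(18/8) / ln(41/4.4) = 0.8109 / 2.2320 = 0.3633
c = 8 / 4.4^0.3633 = 8 / 1.713 = 4.67
S₃ = 4.67 × 0.122^0.3633 = 4.67 × 0.4656 ≈ 2.174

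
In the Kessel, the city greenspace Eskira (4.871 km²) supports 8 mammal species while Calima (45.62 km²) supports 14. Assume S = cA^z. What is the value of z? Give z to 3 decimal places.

Taking logs: ln S = ln c + z ln A, so z = (ln S₂ − ln S₁)/(ln A₂ − ln A₁).
z = ln(14/8) / ln(45.62/4.871) = ln(1.75) / ln(9.366) = 0.5596 / 2.2370 = 0.2502

0.250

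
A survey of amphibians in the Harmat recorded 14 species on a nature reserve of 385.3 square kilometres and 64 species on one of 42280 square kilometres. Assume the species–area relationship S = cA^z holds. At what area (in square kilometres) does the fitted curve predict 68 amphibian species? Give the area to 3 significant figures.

51000 square kilometres

z = ln(64/14) / ln(42280/385.3) = 1.5198 / 4.6980 = 0.3235
c = 14 / 385.3^0.3235 = 14 / 6.863 = 2.04
A = (68/2.04)^(1/0.3235) ⇒ ln A = ln(33.33)/0.3235 = 10.8395
A = e^10.8395 ≈ 50994 square kilometres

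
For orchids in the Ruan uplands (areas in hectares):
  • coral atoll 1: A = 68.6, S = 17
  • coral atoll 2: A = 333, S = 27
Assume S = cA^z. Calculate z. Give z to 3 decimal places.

Taking logs: ln S = ln c + z ln A, so z = (ln S₂ − ln S₁)/(ln A₂ − ln A₁).
z = ln(27/17) / ln(333/68.6) = ln(1.588) / ln(4.854) = 0.4626 / 1.5798 = 0.2928

0.293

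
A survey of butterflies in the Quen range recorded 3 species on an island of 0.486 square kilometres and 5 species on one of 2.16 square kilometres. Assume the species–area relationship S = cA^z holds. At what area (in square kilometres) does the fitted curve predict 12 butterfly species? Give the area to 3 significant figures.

27.8 square kilometres

z = ln(5/3) / ln(2.16/0.486) = 0.5108 / 1.4917 = 0.3425
c = 3 / 0.486^0.3425 = 3 / 0.7811 = 3.841
A = (12/3.841)^(1/0.3425) ⇒ ln A = ln(3.124)/0.3425 = 3.3266
A = e^3.3266 ≈ 27.84 square kilometres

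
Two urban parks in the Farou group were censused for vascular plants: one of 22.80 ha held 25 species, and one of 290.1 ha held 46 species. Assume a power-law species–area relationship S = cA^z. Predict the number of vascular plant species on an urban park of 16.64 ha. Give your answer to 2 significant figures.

23

z = ln(46/25) / ln(290.1/22.8) = 0.6098 / 2.5435 = 0.2397
c = 25 / 22.8^0.2397 = 25 / 2.116 = 11.81
S₃ = 11.81 × 16.64^0.2397 = 11.81 × 1.962 ≈ 23.18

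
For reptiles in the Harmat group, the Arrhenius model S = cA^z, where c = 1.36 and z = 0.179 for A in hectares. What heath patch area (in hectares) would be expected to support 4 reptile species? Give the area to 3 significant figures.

414 hectares

4 = 1.36 × A^0.179  ⇒  A^0.179 = 4/1.36 = 2.941
ln A = ln(2.941) / 0.179 = 1.0788 / 0.179 = 6.0269
A = e^6.0269 ≈ 414.4 hectares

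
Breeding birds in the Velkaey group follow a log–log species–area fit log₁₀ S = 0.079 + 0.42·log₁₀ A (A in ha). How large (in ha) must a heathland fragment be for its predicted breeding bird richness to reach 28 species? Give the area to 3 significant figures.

28 = 1.199 × A^0.42  ⇒  A^0.42 = 28/1.199 = 23.34
ln A = ln(23.34) / 0.42 = 3.1503 / 0.42 = 7.5007
A = e^7.5007 ≈ 1809 ha

1810 ha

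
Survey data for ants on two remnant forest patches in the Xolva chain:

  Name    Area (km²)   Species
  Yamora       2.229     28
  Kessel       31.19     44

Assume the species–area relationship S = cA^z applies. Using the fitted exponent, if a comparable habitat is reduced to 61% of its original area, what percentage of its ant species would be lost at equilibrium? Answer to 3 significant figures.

z = ln(44/28) / ln(31.19/2.229) = 0.4520 / 2.6385 = 0.1713
S_new/S_old = (A_new/A_old)^z = 0.61^0.1713 = exp(0.1713 × -0.4943) = 0.9188
Fraction lost = 1 − 0.9188 = 0.08119

8.12%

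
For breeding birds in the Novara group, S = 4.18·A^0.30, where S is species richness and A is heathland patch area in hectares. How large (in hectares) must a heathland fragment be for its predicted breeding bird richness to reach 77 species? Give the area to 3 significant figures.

16500 hectares

77 = 4.18 × A^0.3  ⇒  A^0.3 = 77/4.18 = 18.42
ln A = ln(18.42) / 0.3 = 2.9135 / 0.3 = 9.7116
A = e^9.7116 ≈ 16509 hectares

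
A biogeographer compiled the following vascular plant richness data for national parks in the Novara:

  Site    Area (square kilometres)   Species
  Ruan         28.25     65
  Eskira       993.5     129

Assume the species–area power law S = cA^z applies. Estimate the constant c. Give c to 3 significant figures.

34.2

z = ln(S₂/S₁) / ln(A₂/A₁) = ln(129/65) / ln(993.5/28.25) = 0.6854 / 3.5601 = 0.1925
c = S₁ / A₁^z = 65 / 28.25^0.1925 = 65 / 1.903 = 34.16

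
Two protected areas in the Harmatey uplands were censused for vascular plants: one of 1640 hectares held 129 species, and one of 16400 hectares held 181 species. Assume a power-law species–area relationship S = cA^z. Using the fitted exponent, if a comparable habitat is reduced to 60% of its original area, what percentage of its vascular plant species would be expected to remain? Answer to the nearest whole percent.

z = ln(181/129) / ln(16400/1640) = 0.3387 / 2.3026 = 0.1471
S_new/S_old = (A_new/A_old)^z = 0.6^0.1471 = exp(0.1471 × -0.5108) = 0.9276

93%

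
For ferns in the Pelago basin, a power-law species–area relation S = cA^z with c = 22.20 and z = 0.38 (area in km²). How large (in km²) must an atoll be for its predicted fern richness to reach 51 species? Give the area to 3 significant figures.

8.92 km²

51 = 22.2 × A^0.38  ⇒  A^0.38 = 51/22.2 = 2.297
ln A = ln(2.297) / 0.38 = 0.8317 / 0.38 = 2.1888
A = e^2.1888 ≈ 8.924 km²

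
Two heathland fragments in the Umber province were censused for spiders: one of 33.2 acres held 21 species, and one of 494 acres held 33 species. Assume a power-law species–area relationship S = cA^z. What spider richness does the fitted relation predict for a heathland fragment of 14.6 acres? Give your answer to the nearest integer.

z = ln(33/21) / ln(494/33.2) = 0.4520 / 2.7000 = 0.1674
c = 21 / 33.2^0.1674 = 21 / 1.797 = 11.68
S₃ = 11.68 × 14.6^0.1674 = 11.68 × 1.566 ≈ 18.3

18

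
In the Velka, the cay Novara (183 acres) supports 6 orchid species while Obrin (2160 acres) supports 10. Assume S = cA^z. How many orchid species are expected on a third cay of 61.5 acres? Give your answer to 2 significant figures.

z = ln(10/6) / ln(2160/183) = 0.5108 / 2.4684 = 0.2069
c = 6 / 183^0.2069 = 6 / 2.939 = 2.041
S₃ = 2.041 × 61.5^0.2069 = 2.041 × 2.345 ≈ 4.788

4.8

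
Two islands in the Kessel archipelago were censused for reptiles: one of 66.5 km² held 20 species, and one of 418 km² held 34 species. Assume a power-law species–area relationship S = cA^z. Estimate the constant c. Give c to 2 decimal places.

z = ln(S₂/S₁) / ln(A₂/A₁) = ln(34/20) / ln(418/66.5) = 0.5306 / 1.8383 = 0.2887
c = S₁ / A₁^z = 20 / 66.5^0.2887 = 20 / 3.359 = 5.955

5.95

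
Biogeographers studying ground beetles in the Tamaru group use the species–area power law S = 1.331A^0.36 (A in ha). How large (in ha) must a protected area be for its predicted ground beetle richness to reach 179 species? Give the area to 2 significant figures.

820000 ha

179 = 1.331 × A^0.36  ⇒  A^0.36 = 179/1.331 = 134.5
ln A = ln(134.5) / 0.36 = 4.9015 / 0.36 = 13.6152
A = e^13.6152 ≈ 818438 ha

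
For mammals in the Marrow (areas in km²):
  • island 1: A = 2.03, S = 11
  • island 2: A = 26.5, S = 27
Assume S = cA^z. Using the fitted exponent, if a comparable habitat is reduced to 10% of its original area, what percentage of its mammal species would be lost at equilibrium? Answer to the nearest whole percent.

55%

z = ln(27/11) / ln(26.5/2.03) = 0.8979 / 2.5691 = 0.3495
S_new/S_old = (A_new/A_old)^z = 0.1^0.3495 = exp(0.3495 × -2.3026) = 0.4472
Fraction lost = 1 − 0.4472 = 0.5528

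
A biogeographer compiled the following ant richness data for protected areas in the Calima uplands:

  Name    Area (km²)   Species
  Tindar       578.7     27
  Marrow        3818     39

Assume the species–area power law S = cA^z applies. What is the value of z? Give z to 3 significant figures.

Taking logs: ln S = ln c + z ln A, so z = (ln S₂ − ln S₁)/(ln A₂ − ln A₁).
z = ln(39/27) / ln(3818/578.7) = ln(1.444) / ln(6.598) = 0.3677 / 1.8867 = 0.1949

0.195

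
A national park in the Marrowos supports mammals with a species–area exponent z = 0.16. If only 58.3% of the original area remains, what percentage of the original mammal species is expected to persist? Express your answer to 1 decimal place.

91.7%

S_new/S_old = (A_new/A_old)^z = 0.583^0.16
= exp(0.16 × ln 0.583) = exp(0.16 × -0.5396) = exp(-0.0863) ≈ 0.9173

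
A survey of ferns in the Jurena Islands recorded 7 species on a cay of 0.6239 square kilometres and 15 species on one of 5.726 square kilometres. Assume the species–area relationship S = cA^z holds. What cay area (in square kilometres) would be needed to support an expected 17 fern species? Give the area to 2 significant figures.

z = ln(15/7) / ln(5.726/0.6239) = 0.7621 / 2.2168 = 0.3438
c = 7 / 0.6239^0.3438 = 7 / 0.8503 = 8.233
A = (17/8.233)^(1/0.3438) ⇒ ln A = ln(2.065)/0.3438 = 2.1091
A = e^2.1091 ≈ 8.241 square kilometres

8.2 square kilometres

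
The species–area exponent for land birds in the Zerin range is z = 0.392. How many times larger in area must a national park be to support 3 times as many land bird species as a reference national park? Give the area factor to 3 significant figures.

16.5

(A₂/A₁)^0.392 = 3, so A₂/A₁ = 3^(1/0.392) = 3^2.551
ln(A₂/A₁) = ln 3 / 0.392 = 1.0986 / 0.392 = 2.8026
A₂/A₁ = e^2.8026 ≈ 16.49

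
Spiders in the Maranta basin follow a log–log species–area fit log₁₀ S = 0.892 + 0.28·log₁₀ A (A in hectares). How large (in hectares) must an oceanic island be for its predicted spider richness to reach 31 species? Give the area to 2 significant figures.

31 = 7.798 × A^0.28  ⇒  A^0.28 = 31/7.798 = 3.975
ln A = ln(3.975) / 0.28 = 1.3801 / 0.28 = 4.9289
A = e^4.9289 ≈ 138.2 hectares

140 hectares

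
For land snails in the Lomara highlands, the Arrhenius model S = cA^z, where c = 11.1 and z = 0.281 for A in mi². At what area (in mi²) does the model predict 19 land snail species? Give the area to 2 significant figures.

19 = 11.1 × A^0.281  ⇒  A^0.281 = 19/11.1 = 1.712
ln A = ln(1.712) / 0.281 = 0.5375 / 0.281 = 1.9128
A = e^1.9128 ≈ 6.772 mi²

6.8 mi²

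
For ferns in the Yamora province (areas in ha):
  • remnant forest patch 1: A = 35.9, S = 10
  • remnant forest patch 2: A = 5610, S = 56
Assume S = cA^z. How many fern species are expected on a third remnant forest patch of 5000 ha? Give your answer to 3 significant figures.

53.8

z = ln(56/10) / ln(5610/35.9) = 1.7228 / 5.0516 = 0.3410
c = 10 / 35.9^0.3410 = 10 / 3.391 = 2.949
S₃ = 2.949 × 5000^0.3410 = 2.949 × 18.26 ≈ 53.84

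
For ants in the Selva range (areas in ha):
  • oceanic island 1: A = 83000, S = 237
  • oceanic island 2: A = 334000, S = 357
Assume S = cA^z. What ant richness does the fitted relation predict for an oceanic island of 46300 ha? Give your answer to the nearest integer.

200

z = ln(357/237) / ln(334000/83000) = 0.4097 / 1.3923 = 0.2942
c = 237 / 83000^0.2942 = 237 / 28.02 = 8.459
S₃ = 8.459 × 46300^0.2942 = 8.459 × 23.59 ≈ 199.6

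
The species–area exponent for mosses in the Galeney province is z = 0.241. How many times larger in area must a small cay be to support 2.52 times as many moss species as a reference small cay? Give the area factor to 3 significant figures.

(A₂/A₁)^0.241 = 2.52, so A₂/A₁ = 2.52^(1/0.241) = 2.52^4.149
ln(A₂/A₁) = ln 2.52 / 0.241 = 0.9243 / 0.241 = 3.8351
A₂/A₁ = e^3.8351 ≈ 46.3

46.3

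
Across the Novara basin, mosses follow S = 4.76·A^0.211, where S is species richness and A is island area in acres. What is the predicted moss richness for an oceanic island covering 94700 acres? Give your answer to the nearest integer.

53 species

S = 4.76 × 94700^0.211
ln S = ln 4.76 + 0.211 × ln 94700 = 1.5602 + 0.211 × 11.4585 = 3.9780
S = e^3.9780 ≈ 53.41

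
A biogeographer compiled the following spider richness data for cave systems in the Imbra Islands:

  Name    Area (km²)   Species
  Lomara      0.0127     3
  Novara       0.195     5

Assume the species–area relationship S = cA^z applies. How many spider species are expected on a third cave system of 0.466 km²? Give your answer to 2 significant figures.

5.9

z = ln(5/3) / ln(0.195/0.0127) = 0.5108 / 2.7314 = 0.1870
c = 3 / 0.0127^0.1870 = 3 / 0.442 = 6.788
S₃ = 6.788 × 0.466^0.1870 = 6.788 × 0.8669 ≈ 5.885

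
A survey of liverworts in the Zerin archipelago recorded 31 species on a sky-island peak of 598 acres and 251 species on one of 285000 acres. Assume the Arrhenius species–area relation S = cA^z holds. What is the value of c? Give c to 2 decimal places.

z = ln(S₂/S₁) / ln(A₂/A₁) = ln(251/31) / ln(285000/598) = 2.0915 / 6.1667 = 0.3392
c = S₁ / A₁^z = 31 / 598^0.3392 = 31 / 8.745 = 3.545

3.55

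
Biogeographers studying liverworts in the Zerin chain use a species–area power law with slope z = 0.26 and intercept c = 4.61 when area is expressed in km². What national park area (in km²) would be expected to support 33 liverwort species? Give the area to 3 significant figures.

33 = 4.61 × A^0.26  ⇒  A^0.26 = 33/4.61 = 7.158
ln A = ln(7.158) / 0.26 = 1.9683 / 0.26 = 7.5703
A = e^7.5703 ≈ 1940 km²

1940 km²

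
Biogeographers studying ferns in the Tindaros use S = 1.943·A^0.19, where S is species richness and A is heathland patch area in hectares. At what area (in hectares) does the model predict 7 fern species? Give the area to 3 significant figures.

7 = 1.943 × A^0.19  ⇒  A^0.19 = 7/1.943 = 3.603
ln A = ln(3.603) / 0.19 = 1.2817 / 0.19 = 6.7457
A = e^6.7457 ≈ 850.4 hectares

850 hectares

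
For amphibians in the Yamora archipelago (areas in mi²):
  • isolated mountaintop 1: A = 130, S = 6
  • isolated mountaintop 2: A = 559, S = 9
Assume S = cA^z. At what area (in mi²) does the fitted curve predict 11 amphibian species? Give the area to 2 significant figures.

z = ln(9/6) / ln(559/130) = 0.4055 / 1.4586 = 0.2780
c = 6 / 130^0.2780 = 6 / 3.869 = 1.551
A = (11/1.551)^(1/0.2780) ⇒ ln A = ln(7.094)/0.2780 = 7.0480
A = e^7.0480 ≈ 1151 mi²

1200 mi²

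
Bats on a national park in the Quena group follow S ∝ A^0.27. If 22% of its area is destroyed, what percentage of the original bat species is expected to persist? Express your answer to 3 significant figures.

93.5%

S_new/S_old = (A_new/A_old)^z = 0.78^0.27
= exp(0.27 × ln 0.78) = exp(0.27 × -0.2485) = exp(-0.0671) ≈ 0.9351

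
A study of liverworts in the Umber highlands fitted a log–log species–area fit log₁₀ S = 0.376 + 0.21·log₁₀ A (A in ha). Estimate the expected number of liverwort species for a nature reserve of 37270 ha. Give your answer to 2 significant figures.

22

S = 2.377 × 37270^0.21
ln S = ln 2.377 + 0.21 × ln 37270 = 0.8658 + 0.21 × 10.5259 = 3.0762
S = e^3.0762 ≈ 21.68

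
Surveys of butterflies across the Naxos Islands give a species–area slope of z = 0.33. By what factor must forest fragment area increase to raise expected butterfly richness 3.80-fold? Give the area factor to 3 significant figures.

57.1

(A₂/A₁)^0.33 = 3.8, so A₂/A₁ = 3.8^(1/0.33) = 3.8^3.03
ln(A₂/A₁) = ln 3.8 / 0.33 = 1.3350 / 0.33 = 4.0455
A₂/A₁ = e^4.0455 ≈ 57.14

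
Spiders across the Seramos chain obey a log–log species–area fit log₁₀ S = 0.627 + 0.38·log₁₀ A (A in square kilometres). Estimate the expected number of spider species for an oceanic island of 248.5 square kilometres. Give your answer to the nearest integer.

S = 4.236 × 248.5^0.38 = 4.236 × 8.132 ≈ 34.45

34 species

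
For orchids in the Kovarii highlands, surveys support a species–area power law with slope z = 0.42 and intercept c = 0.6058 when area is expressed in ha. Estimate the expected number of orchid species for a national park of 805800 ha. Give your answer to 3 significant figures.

183

S = 0.6058 × 805800^0.42 = 0.6058 × 302.4 ≈ 183.2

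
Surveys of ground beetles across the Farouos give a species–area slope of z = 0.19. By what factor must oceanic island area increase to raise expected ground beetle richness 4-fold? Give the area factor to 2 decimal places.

1474.81

(A₂/A₁)^0.19 = 4, so A₂/A₁ = 4^(1/0.19) = 4^5.263
ln(A₂/A₁) = ln 4 / 0.19 = 1.3863 / 0.19 = 7.2963
A₂/A₁ = e^7.2963 ≈ 1475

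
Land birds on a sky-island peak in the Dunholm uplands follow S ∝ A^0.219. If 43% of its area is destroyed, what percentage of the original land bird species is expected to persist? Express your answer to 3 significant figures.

S_new/S_old = (A_new/A_old)^z = 0.57^0.219
= exp(0.219 × ln 0.57) = exp(0.219 × -0.5621) = exp(-0.1231) ≈ 0.8842

88.4%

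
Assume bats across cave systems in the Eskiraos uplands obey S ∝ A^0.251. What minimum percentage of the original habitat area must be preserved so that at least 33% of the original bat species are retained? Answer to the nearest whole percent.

1%

Need (A_new/A_old)^0.251 = 0.33, so A_new/A_old = 0.33^(1/0.251) = 0.33^3.984
ln(A_new/A_old) = ln 0.33 / 0.251 = -1.1087 / 0.251 = -4.4170
A_new/A_old = e^-4.4170 ≈ 0.01207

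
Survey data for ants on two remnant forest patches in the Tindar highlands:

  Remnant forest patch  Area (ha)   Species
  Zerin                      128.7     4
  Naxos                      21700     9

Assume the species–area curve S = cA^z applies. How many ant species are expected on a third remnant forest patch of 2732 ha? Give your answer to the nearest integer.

6

z = ln(9/4) / ln(21700/128.7) = 0.8109 / 5.1276 = 0.1582
c = 4 / 128.7^0.1582 = 4 / 2.156 = 1.855
S₃ = 1.855 × 2732^0.1582 = 1.855 × 3.495 ≈ 6.485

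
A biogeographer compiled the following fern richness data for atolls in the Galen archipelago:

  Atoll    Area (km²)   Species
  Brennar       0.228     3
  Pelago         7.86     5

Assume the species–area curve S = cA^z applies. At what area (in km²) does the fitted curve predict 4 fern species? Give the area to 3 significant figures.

1.67 km²

z = ln(5/3) / ln(7.86/0.228) = 0.5108 / 3.5402 = 0.1443
c = 3 / 0.228^0.1443 = 3 / 0.8079 = 3.713
A = (4/3.713)^(1/0.1443) ⇒ ln A = ln(1.077)/0.1443 = 0.5153
A = e^0.5153 ≈ 1.674 km²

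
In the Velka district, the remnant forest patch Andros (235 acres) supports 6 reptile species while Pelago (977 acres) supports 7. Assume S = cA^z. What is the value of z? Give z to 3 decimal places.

Taking logs: ln S = ln c + z ln A, so z = (ln S₂ − ln S₁)/(ln A₂ − ln A₁).
z = ln(7/6) / ln(977/235) = ln(1.167) / ln(4.157) = 0.1542 / 1.4249 = 0.1082

0.108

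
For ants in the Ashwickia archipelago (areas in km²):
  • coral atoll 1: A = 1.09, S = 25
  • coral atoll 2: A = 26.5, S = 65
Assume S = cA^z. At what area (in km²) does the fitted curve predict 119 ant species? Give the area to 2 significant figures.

200 km²

z = ln(65/25) / ln(26.5/1.09) = 0.9555 / 3.1910 = 0.2994
c = 25 / 1.09^0.2994 = 25 / 1.026 = 24.36
A = (119/24.36)^(1/0.2994) ⇒ ln A = ln(4.884)/0.2994 = 5.2967
A = e^5.2967 ≈ 199.7 km²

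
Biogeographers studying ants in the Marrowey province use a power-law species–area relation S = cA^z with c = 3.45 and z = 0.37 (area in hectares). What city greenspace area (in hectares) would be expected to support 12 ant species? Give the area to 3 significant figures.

29.0 hectares

12 = 3.45 × A^0.37  ⇒  A^0.37 = 12/3.45 = 3.478
ln A = ln(3.478) / 0.37 = 1.2465 / 0.37 = 3.3690
A = e^3.3690 ≈ 29.05 hectares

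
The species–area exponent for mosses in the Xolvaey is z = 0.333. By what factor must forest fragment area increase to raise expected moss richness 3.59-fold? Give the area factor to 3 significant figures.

(A₂/A₁)^0.333 = 3.59, so A₂/A₁ = 3.59^(1/0.333) = 3.59^3.003
ln(A₂/A₁) = ln 3.59 / 0.333 = 1.2782 / 0.333 = 3.8383
A₂/A₁ = e^3.8383 ≈ 46.45

46.4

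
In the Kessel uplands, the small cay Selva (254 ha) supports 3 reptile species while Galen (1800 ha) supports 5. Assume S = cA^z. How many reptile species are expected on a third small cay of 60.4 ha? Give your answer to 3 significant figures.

z = ln(5/3) / ln(1800/254) = 0.5108 / 1.9582 = 0.2609
c = 3 / 254^0.2609 = 3 / 4.24 = 0.7076
S₃ = 0.7076 × 60.4^0.2609 = 0.7076 × 2.915 ≈ 2.063

2.06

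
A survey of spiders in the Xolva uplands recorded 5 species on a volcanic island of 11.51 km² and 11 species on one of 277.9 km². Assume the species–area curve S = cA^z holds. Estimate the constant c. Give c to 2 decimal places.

z = ln(S₂/S₁) / ln(A₂/A₁) = ln(11/5) / ln(277.9/11.51) = 0.7885 / 3.1840 = 0.2476
c = S₁ / A₁^z = 5 / 11.51^0.2476 = 5 / 1.831 = 2.73

2.73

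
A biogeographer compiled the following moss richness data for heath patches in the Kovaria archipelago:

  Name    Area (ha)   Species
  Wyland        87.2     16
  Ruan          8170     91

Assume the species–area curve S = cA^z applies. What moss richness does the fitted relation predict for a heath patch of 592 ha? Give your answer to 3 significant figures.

33.3

z = ln(91/16) / ln(8170/87.2) = 1.7383 / 4.5400 = 0.3829
c = 16 / 87.2^0.3829 = 16 / 5.533 = 2.892
S₃ = 2.892 × 592^0.3829 = 2.892 × 11.52 ≈ 33.31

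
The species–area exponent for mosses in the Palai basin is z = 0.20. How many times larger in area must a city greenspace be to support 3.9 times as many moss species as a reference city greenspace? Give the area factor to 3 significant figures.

902

(A₂/A₁)^0.2 = 3.9, so A₂/A₁ = 3.9^(1/0.2) = 3.9^5
ln(A₂/A₁) = ln 3.9 / 0.2 = 1.3610 / 0.2 = 6.8049
A₂/A₁ = e^6.8049 ≈ 902.2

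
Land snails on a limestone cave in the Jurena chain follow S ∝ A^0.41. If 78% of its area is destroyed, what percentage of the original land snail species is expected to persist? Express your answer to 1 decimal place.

S_new/S_old = (A_new/A_old)^z = 0.22^0.41
= exp(0.41 × ln 0.22) = exp(0.41 × -1.5141) = exp(-0.6208) ≈ 0.5375

53.8%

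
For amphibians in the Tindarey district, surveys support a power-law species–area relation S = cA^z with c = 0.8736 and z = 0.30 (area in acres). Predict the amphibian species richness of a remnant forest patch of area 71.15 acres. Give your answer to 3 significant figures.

S = 0.8736 × 71.15^0.3
ln S = ln 0.8736 + 0.3 × ln 71.15 = -0.1351 + 0.3 × 4.2648 = 1.1443
S = e^1.1443 ≈ 3.14

3.14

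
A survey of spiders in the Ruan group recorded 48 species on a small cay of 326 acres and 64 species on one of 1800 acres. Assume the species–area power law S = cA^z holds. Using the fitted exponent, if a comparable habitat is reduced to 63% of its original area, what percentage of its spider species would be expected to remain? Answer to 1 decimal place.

92.5%

z = ln(64/48) / ln(1800/326) = 0.2877 / 1.7086 = 0.1684
S_new/S_old = (A_new/A_old)^z = 0.63^0.1684 = exp(0.1684 × -0.4620) = 0.9252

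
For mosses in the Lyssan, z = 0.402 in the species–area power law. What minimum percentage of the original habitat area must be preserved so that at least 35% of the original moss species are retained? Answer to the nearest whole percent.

7%

Need (A_new/A_old)^0.402 = 0.35, so A_new/A_old = 0.35^(1/0.402) = 0.35^2.488
ln(A_new/A_old) = ln 0.35 / 0.402 = -1.0498 / 0.402 = -2.6115
A_new/A_old = e^-2.6115 ≈ 0.07342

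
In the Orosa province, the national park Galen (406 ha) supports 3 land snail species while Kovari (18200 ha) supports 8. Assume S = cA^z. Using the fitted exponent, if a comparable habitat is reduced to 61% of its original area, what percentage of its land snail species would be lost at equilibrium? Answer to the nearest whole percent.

z = ln(8/3) / ln(18200/406) = 0.9808 / 3.8028 = 0.2579
S_new/S_old = (A_new/A_old)^z = 0.61^0.2579 = exp(0.2579 × -0.4943) = 0.8803
Fraction lost = 1 − 0.8803 = 0.1197

12%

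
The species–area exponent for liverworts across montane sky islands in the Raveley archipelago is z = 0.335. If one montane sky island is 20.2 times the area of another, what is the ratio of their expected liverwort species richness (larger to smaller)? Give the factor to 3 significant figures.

S₂/S₁ = (A₂/A₁)^z = 20.2^0.335
ln(S₂/S₁) = 0.335 × ln 20.2 = 0.335 × 3.0057 = 1.0069
S₂/S₁ = e^1.0069 ≈ 2.737

2.74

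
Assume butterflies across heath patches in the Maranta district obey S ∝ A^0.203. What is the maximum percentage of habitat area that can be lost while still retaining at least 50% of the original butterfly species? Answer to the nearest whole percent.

Need (A_new/A_old)^0.203 = 0.5, so A_new/A_old = 0.5^(1/0.203) = 0.5^4.926
ln(A_new/A_old) = ln 0.5 / 0.203 = -0.6931 / 0.203 = -3.4145
A_new/A_old = e^-3.4145 ≈ 0.03289
Fraction that can be lost = 1 − 0.03289 = 0.9671

97%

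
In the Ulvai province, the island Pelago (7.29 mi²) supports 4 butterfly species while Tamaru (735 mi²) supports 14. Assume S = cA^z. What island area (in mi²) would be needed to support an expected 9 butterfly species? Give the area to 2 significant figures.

140 mi²

z = ln(14/4) / ln(735/7.29) = 1.2528 / 4.6134 = 0.2716
c = 4 / 7.29^0.2716 = 4 / 1.715 = 2.332
A = (9/2.332)^(1/0.2716) ⇒ ln A = ln(3.859)/0.2716 = 4.9728
A = e^4.9728 ≈ 144.4 mi²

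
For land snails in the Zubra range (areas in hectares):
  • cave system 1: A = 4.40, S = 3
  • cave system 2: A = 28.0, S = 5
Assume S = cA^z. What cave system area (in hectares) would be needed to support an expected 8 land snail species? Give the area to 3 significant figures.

154 hectares

z = ln(5/3) / ln(28/4.4) = 0.5108 / 1.8506 = 0.2760
c = 3 / 4.4^0.2760 = 3 / 1.505 = 1.993
A = (8/1.993)^(1/0.2760) ⇒ ln A = ln(4.014)/0.2760 = 5.0349
A = e^5.0349 ≈ 153.7 hectares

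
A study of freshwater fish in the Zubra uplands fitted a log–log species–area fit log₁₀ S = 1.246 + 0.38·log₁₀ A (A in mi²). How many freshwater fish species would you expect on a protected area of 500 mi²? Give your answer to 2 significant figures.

S = 17.62 × 500^0.38
ln S = ln 17.62 + 0.38 × ln 500 = 2.8690 + 0.38 × 6.2146 = 5.2306
S = e^5.2306 ≈ 186.9

190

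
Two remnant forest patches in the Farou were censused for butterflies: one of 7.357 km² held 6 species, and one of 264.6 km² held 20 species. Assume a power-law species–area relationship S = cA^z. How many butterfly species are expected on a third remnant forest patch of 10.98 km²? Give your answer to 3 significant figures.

z = ln(20/6) / ln(264.6/7.357) = 1.2040 / 3.5826 = 0.3361
c = 6 / 7.357^0.3361 = 6 / 1.956 = 3.068
S₃ = 3.068 × 10.98^0.3361 = 3.068 × 2.237 ≈ 6.864

6.86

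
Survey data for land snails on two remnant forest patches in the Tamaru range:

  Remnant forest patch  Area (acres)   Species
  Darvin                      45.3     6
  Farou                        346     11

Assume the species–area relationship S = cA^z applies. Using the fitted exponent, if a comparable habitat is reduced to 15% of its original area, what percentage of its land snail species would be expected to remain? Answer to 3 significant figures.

56.8%

z = ln(11/6) / ln(346/45.3) = 0.6061 / 2.0331 = 0.2981
S_new/S_old = (A_new/A_old)^z = 0.15^0.2981 = exp(0.2981 × -1.8971) = 0.568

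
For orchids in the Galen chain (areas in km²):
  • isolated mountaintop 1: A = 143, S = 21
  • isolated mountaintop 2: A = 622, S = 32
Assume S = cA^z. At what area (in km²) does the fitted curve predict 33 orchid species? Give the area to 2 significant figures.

z = ln(32/21) / ln(622/143) = 0.4212 / 1.4701 = 0.2865
c = 21 / 143^0.2865 = 21 / 4.145 = 5.066
A = (33/5.066)^(1/0.2865) ⇒ ln A = ln(6.514)/0.2865 = 6.5403
A = e^6.5403 ≈ 692.5 km²

690 km²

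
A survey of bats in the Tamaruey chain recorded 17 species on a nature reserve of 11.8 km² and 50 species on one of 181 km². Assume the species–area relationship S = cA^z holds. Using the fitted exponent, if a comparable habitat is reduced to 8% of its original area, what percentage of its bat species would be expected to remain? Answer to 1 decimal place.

36.9%

z = ln(50/17) / ln(181/11.8) = 1.0788 / 2.7304 = 0.3951
S_new/S_old = (A_new/A_old)^z = 0.08^0.3951 = exp(0.3951 × -2.5257) = 0.3686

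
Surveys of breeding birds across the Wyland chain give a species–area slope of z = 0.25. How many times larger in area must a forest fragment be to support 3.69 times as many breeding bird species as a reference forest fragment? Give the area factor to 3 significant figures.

(A₂/A₁)^0.25 = 3.69, so A₂/A₁ = 3.69^(1/0.25) = 3.69^4
ln(A₂/A₁) = ln 3.69 / 0.25 = 1.3056 / 0.25 = 5.2225
A₂/A₁ = e^5.2225 ≈ 185.4

185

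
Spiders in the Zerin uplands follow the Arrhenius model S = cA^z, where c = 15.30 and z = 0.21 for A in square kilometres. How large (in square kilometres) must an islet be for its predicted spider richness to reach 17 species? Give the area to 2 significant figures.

1.7 square kilometres

17 = 15.3 × A^0.21  ⇒  A^0.21 = 17/15.3 = 1.111
ln A = ln(1.111) / 0.21 = 0.1054 / 0.21 = 0.5017
A = e^0.5017 ≈ 1.652 square kilometres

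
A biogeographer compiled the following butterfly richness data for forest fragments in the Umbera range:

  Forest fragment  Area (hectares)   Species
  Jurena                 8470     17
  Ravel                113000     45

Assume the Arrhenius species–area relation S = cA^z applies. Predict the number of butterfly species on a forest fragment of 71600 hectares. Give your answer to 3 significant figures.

z = ln(45/17) / ln(113000/8470) = 0.9734 / 2.5909 = 0.3757
c = 17 / 8470^0.3757 = 17 / 29.91 = 0.5684
S₃ = 0.5684 × 71600^0.3757 = 0.5684 × 66.7 ≈ 37.91

37.9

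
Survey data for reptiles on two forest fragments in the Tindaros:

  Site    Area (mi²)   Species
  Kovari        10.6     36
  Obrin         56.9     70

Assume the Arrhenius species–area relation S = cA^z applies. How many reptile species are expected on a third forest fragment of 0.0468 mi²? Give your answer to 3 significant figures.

z = ln(70/36) / ln(56.9/10.6) = 0.6650 / 1.6804 = 0.3957
c = 36 / 10.6^0.3957 = 36 / 2.545 = 14.14
S₃ = 14.14 × 0.0468^0.3957 = 14.14 × 0.2977 ≈ 4.211

4.21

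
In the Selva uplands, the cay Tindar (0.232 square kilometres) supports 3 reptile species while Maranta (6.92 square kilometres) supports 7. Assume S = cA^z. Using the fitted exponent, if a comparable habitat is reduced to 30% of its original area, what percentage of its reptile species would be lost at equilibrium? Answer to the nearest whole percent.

z = ln(7/3) / ln(6.92/0.232) = 0.8473 / 3.3954 = 0.2495
S_new/S_old = (A_new/A_old)^z = 0.3^0.2495 = exp(0.2495 × -1.2040) = 0.7405
Fraction lost = 1 − 0.7405 = 0.2595

26%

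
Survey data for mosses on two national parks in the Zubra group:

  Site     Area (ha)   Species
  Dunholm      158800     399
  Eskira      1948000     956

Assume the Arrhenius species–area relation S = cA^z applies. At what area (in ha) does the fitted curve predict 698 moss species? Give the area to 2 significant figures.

790000 ha

z = ln(956/399) / ln(1948000/158800) = 0.8738 / 2.5069 = 0.3486
c = 399 / 158800^0.3486 = 399 / 64.98 = 6.14
A = (698/6.14)^(1/0.3486) ⇒ ln A = ln(113.7)/0.3486 = 13.5799
A = e^13.5799 ≈ 790092 ha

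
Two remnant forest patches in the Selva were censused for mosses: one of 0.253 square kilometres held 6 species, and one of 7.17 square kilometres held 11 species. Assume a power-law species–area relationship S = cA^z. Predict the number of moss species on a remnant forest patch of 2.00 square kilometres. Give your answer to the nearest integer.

z = ln(11/6) / ln(7.17/0.253) = 0.6061 / 3.3443 = 0.1812
c = 6 / 0.253^0.1812 = 6 / 0.7795 = 7.697
S₃ = 7.697 × 2^0.1812 = 7.697 × 1.134 ≈ 8.728

9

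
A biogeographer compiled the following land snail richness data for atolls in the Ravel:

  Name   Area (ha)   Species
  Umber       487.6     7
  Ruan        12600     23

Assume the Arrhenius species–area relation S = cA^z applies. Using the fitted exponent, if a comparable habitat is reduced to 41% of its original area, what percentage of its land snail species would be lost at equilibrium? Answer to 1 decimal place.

27.8%

z = ln(23/7) / ln(12600/487.6) = 1.1896 / 3.2520 = 0.3658
S_new/S_old = (A_new/A_old)^z = 0.41^0.3658 = exp(0.3658 × -0.8916) = 0.7217
Fraction lost = 1 − 0.7217 = 0.2783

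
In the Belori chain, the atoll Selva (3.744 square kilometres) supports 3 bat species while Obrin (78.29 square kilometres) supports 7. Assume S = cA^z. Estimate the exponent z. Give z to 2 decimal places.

0.28

Taking logs: ln S = ln c + z ln A, so z = (ln S₂ − ln S₁)/(ln A₂ − ln A₁).
z = ln(7/3) / ln(78.29/3.744) = ln(2.333) / ln(20.91) = 0.8473 / 3.0403 = 0.2787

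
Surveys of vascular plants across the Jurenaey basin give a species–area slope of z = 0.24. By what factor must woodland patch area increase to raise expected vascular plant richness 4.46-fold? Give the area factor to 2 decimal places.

(A₂/A₁)^0.24 = 4.46, so A₂/A₁ = 4.46^(1/0.24) = 4.46^4.167
ln(A₂/A₁) = ln 4.46 / 0.24 = 1.4951 / 0.24 = 6.2298
A₂/A₁ = e^6.2298 ≈ 507.6

507.65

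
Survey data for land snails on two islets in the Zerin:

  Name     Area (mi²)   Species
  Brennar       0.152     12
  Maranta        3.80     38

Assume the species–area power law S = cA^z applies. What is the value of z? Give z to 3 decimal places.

0.358

Taking logs: ln S = ln c + z ln A, so z = (ln S₂ − ln S₁)/(ln A₂ − ln A₁).
z = ln(38/12) / ln(3.8/0.152) = ln(3.167) / ln(25) = 1.1527 / 3.2189 = 0.3581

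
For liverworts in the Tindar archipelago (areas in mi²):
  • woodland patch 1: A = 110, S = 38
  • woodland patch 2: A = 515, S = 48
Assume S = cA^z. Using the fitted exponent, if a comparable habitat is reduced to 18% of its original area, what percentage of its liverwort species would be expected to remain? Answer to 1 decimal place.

z = ln(48/38) / ln(515/110) = 0.2336 / 1.5437 = 0.1513
S_new/S_old = (A_new/A_old)^z = 0.18^0.1513 = exp(0.1513 × -1.7148) = 0.7714

77.1%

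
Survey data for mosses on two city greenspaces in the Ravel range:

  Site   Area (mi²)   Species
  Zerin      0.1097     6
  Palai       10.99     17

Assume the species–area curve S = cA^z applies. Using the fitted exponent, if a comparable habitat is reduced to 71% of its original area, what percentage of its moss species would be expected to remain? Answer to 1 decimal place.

z = ln(17/6) / ln(10.99/0.1097) = 1.0415 / 4.6070 = 0.2261
S_new/S_old = (A_new/A_old)^z = 0.71^0.2261 = exp(0.2261 × -0.3425) = 0.9255

92.5%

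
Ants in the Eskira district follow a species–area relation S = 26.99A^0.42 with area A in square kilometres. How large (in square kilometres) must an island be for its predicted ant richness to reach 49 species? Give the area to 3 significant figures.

49 = 26.99 × A^0.42  ⇒  A^0.42 = 49/26.99 = 1.815
ln A = ln(1.815) / 0.42 = 0.5964 / 0.42 = 1.4199
A = e^1.4199 ≈ 4.137 square kilometres

4.14 square kilometres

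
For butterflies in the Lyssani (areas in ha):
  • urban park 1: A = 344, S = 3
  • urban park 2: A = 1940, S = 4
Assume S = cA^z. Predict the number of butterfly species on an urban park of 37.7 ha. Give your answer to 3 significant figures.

2.08

z = ln(4/3) / ln(1940/344) = 0.2877 / 1.7298 = 0.1663
c = 3 / 344^0.1663 = 3 / 2.642 = 1.136
S₃ = 1.136 × 37.7^0.1663 = 1.136 × 1.829 ≈ 2.077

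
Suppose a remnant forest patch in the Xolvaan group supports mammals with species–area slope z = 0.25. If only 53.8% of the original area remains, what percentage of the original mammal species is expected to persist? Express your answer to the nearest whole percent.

S_new/S_old = (A_new/A_old)^z = 0.538^0.25
= exp(0.25 × ln 0.538) = exp(0.25 × -0.6199) = exp(-0.1550) ≈ 0.8564

86%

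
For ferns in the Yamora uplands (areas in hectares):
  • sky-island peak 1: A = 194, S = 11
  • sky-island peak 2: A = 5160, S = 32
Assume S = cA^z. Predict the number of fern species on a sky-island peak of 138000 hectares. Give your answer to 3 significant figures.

93.3

z = ln(32/11) / ln(5160/194) = 1.0678 / 3.2808 = 0.3255
c = 11 / 194^0.3255 = 11 / 5.554 = 1.98
S₃ = 1.98 × 138000^0.3255 = 1.98 × 47.09 ≈ 93.26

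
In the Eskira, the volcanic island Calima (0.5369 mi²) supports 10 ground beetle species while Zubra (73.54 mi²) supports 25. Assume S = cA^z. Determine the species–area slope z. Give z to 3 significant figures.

Taking logs: ln S = ln c + z ln A, so z = (ln S₂ − ln S₁)/(ln A₂ − ln A₁).
z = ln(25/10) / ln(73.54/0.5369) = ln(2.5) / ln(137) = 0.9163 / 4.9198 = 0.1862

0.186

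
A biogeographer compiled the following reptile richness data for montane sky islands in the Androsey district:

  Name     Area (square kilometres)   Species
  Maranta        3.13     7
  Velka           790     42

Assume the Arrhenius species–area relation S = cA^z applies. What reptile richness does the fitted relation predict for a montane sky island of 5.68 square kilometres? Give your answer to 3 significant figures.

z = ln(42/7) / ln(790/3.13) = 1.7918 / 5.5310 = 0.3239
c = 7 / 3.13^0.3239 = 7 / 1.447 = 4.837
S₃ = 4.837 × 5.68^0.3239 = 4.837 × 1.755 ≈ 8.491

8.49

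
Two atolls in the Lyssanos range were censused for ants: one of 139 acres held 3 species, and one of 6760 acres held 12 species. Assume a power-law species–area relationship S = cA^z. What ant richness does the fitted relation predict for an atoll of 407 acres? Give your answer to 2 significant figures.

4.4

z = ln(12/3) / ln(6760/139) = 1.3863 / 3.8843 = 0.3569
c = 3 / 139^0.3569 = 3 / 5.819 = 0.5156
S₃ = 0.5156 × 407^0.3569 = 0.5156 × 8.538 ≈ 4.402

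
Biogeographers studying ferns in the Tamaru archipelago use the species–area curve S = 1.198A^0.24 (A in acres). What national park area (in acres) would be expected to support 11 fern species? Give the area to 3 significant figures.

10300 acres

11 = 1.198 × A^0.24  ⇒  A^0.24 = 11/1.198 = 9.182
ln A = ln(9.182) / 0.24 = 2.2172 / 0.24 = 9.2385
A = e^9.2385 ≈ 10286 acres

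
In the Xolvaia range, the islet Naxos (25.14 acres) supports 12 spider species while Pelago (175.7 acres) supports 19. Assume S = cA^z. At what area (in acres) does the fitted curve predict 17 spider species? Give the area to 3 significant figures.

110 acres

z = ln(19/12) / ln(175.7/25.14) = 0.4595 / 1.9443 = 0.2363
c = 12 / 25.14^0.2363 = 12 / 2.143 = 5.6
A = (17/5.6)^(1/0.2363) ⇒ ln A = ln(3.036)/0.2363 = 4.6982
A = e^4.6982 ≈ 109.7 acres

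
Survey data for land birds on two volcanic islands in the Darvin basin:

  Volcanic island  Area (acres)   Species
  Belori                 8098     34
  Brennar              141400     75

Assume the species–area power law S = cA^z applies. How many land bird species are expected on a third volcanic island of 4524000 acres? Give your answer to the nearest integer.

z = ln(75/34) / ln(141400/8098) = 0.7911 / 2.8600 = 0.2766
c = 34 / 8098^0.2766 = 34 / 12.05 = 2.821
S₃ = 2.821 × 4524000^0.2766 = 2.821 × 69.35 ≈ 195.6

196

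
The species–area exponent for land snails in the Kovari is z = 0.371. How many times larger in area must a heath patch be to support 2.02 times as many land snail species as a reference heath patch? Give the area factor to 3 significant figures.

(A₂/A₁)^0.371 = 2.02, so A₂/A₁ = 2.02^(1/0.371) = 2.02^2.695
ln(A₂/A₁) = ln 2.02 / 0.371 = 0.7031 / 0.371 = 1.8951
A₂/A₁ = e^1.8951 ≈ 6.653

6.65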